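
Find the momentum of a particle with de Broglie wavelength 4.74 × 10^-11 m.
1.40 × 10^-23 kg·m/s

From the de Broglie relation λ = h/p, we solve for p:

p = h/λ
p = (6.626 × 10^-34 J·s) / (4.74 × 10^-11 m)
p = 1.40 × 10^-23 kg·m/s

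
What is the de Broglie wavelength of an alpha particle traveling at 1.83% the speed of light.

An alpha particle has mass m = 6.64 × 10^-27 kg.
1.82 × 10^-14 m

Using the de Broglie relation λ = h/(mv):

v = 1.83% × c = 5.486 × 10^6 m/s

λ = h/(mv)
λ = (6.626 × 10^-34 J·s) / (6.64 × 10^-27 kg × 5.486 × 10^6 m/s)
λ = 1.82 × 10^-14 m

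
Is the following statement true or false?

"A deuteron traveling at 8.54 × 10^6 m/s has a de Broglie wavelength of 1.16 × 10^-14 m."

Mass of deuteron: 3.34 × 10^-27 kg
False

The claim is incorrect.

Using λ = h/(mv):
λ = (6.626 × 10^-34 J·s) / (3.34 × 10^-27 kg × 8.54 × 10^6 m/s)
λ = 2.32 × 10^-14 m

The actual wavelength differs from the claimed 1.16 × 10^-14 m.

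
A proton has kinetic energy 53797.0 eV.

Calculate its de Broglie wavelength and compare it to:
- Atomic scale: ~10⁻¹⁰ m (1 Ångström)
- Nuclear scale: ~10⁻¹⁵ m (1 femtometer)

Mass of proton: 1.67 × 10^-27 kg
λ = 1.23 × 10^-13 m, which is between nuclear and atomic scales.

Using λ = h/√(2mKE):

KE = 53797.0 eV = 8.619 × 10^-15 J

λ = h/√(2mKE)
λ = (6.626 × 10^-34 J·s) / √(2 × 1.67 × 10^-27 kg × 8.619 × 10^-15 J)
λ = 1.23 × 10^-13 m

Comparison:
- Atomic scale (10⁻¹⁰ m): λ is 0.0012× this size
- Nuclear scale (10⁻¹⁵ m): λ is 1.2e+02× this size

The wavelength is between nuclear and atomic scales.

This wavelength is appropriate for probing atomic structure but too large for nuclear physics experiments.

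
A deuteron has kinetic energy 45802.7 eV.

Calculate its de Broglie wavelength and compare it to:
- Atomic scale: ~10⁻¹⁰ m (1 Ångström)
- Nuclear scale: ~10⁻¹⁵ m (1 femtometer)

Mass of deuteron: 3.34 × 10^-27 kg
λ = 9.46 × 10^-14 m, which is between nuclear and atomic scales.

Using λ = h/√(2mKE):

KE = 45802.7 eV = 7.338 × 10^-15 J

λ = h/√(2mKE)
λ = (6.626 × 10^-34 J·s) / √(2 × 3.34 × 10^-27 kg × 7.338 × 10^-15 J)
λ = 9.46 × 10^-14 m

Comparison:
- Atomic scale (10⁻¹⁰ m): λ is 0.00095× this size
- Nuclear scale (10⁻¹⁵ m): λ is 95× this size

The wavelength is between nuclear and atomic scales.

This wavelength is appropriate for probing atomic structure but too large for nuclear physics experiments.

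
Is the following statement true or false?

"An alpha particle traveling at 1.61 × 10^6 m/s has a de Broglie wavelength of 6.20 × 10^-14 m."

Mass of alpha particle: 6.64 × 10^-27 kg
True

The claim is correct.

Using λ = h/(mv):
λ = (6.626 × 10^-34 J·s) / (6.64 × 10^-27 kg × 1.61 × 10^6 m/s)
λ = 6.20 × 10^-14 m

This matches the claimed value.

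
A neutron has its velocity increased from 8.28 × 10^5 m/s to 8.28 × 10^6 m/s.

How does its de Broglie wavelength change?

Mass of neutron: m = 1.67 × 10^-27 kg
The wavelength decreases by a factor of 10.

Using λ = h/(mv):

Initial wavelength: λ₁ = h/(mv₁) = 4.79 × 10^-13 m
Final wavelength: λ₂ = h/(mv₂) = 4.79 × 10^-14 m

Since λ ∝ 1/v, when velocity increases by a factor of 10, the wavelength decreases by a factor of 10.

λ₂/λ₁ = v₁/v₂ = 1/10

The wavelength decreases by a factor of 10.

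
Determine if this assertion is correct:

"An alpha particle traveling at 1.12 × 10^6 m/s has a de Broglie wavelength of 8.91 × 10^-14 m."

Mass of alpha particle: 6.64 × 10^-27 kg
True

The claim is correct.

Using λ = h/(mv):
λ = (6.626 × 10^-34 J·s) / (6.64 × 10^-27 kg × 1.12 × 10^6 m/s)
λ = 8.91 × 10^-14 m

This matches the claimed value.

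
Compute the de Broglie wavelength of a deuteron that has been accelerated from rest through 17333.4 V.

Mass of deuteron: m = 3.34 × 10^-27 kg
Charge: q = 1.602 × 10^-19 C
1.54 × 10^-13 m

When a particle is accelerated through voltage V, it gains kinetic energy KE = qV.

The de Broglie wavelength is then λ = h/√(2mqV):

λ = h/√(2mqV)
λ = (6.626 × 10^-34 J·s) / √(2 × 3.34 × 10^-27 kg × 1.602 × 10^-19 C × 17333.4 V)
λ = 1.54 × 10^-13 m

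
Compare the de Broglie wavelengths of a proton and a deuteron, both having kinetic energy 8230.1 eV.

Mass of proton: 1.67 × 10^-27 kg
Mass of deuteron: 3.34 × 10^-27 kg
The proton has the longer wavelength.

Using λ = h/√(2mKE):

For proton: λ₁ = h/√(2m₁KE) = 3.16 × 10^-13 m
For deuteron: λ₂ = h/√(2m₂KE) = 2.23 × 10^-13 m

Since λ ∝ 1/√m at constant kinetic energy, the lighter particle has the longer wavelength.

The proton has the longer de Broglie wavelength.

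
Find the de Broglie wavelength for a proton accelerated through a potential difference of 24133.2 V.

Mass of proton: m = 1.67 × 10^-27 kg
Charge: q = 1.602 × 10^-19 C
1.84 × 10^-13 m

When a particle is accelerated through voltage V, it gains kinetic energy KE = qV.

The de Broglie wavelength is then λ = h/√(2mqV):

λ = h/√(2mqV)
λ = (6.626 × 10^-34 J·s) / √(2 × 1.67 × 10^-27 kg × 1.602 × 10^-19 C × 24133.2 V)
λ = 1.84 × 10^-13 m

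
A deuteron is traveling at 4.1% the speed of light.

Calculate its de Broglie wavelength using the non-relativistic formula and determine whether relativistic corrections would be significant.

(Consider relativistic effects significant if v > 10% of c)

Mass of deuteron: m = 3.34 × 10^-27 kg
No, relativistic corrections are not needed.

Using the non-relativistic de Broglie formula λ = h/(mv):

v = 4.1% × c = 1.229 × 10^7 m/s

λ = h/(mv)
λ = (6.626 × 10^-34 J·s) / (3.34 × 10^-27 kg × 1.229 × 10^7 m/s)
λ = 1.61 × 10^-14 m

Since v = 4.1% of c < 10% of c, relativistic corrections are NOT significant and this non-relativistic result is a good approximation.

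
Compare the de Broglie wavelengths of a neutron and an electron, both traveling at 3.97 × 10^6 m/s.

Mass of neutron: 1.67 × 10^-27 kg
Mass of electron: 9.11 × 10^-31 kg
The electron has the longer wavelength.

Using λ = h/(mv), since both particles have the same velocity, the wavelength depends only on mass.

For neutron: λ₁ = h/(m₁v) = 9.99 × 10^-14 m
For electron: λ₂ = h/(m₂v) = 1.83 × 10^-10 m

Since λ ∝ 1/m at constant velocity, the lighter particle has the longer wavelength.

The electron has the longer de Broglie wavelength.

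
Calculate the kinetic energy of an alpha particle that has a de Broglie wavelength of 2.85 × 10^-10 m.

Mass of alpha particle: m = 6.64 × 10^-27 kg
4.07 × 10^-22 J (or 2.54 × 10^-3 eV)

From λ = h/√(2mKE), we solve for KE:

λ² = h²/(2mKE)
KE = h²/(2mλ²)
KE = (6.626 × 10^-34 J·s)² / (2 × 6.64 × 10^-27 kg × (2.85 × 10^-10 m)²)
KE = 4.07 × 10^-22 J
KE = 2.54 × 10^-3 eV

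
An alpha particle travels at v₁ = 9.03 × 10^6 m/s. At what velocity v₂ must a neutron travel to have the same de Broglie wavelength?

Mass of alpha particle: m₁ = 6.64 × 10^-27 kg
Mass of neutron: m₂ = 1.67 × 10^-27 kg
v₂ = 3.59 × 10^7 m/s

For equal de Broglie wavelengths: λ₁ = λ₂

h/(m₁v₁) = h/(m₂v₂)
m₁v₁ = m₂v₂
v₂ = v₁ · (m₁/m₂)

v₂ = 9.03 × 10^6 m/s × (6.64 × 10^-27 kg / 1.67 × 10^-27 kg)
v₂ = 3.59 × 10^7 m/s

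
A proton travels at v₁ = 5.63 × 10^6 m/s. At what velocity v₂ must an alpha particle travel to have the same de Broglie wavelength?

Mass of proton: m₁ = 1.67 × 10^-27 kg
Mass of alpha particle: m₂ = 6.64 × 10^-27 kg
v₂ = 1.42 × 10^6 m/s

For equal de Broglie wavelengths: λ₁ = λ₂

h/(m₁v₁) = h/(m₂v₂)
m₁v₁ = m₂v₂
v₂ = v₁ · (m₁/m₂)

v₂ = 5.63 × 10^6 m/s × (1.67 × 10^-27 kg / 6.64 × 10^-27 kg)
v₂ = 1.42 × 10^6 m/s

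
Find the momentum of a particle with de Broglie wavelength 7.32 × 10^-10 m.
9.05 × 10^-25 kg·m/s

From the de Broglie relation λ = h/p, we solve for p:

p = h/λ
p = (6.626 × 10^-34 J·s) / (7.32 × 10^-10 m)
p = 9.05 × 10^-25 kg·m/s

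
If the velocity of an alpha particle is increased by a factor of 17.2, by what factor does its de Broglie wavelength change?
The wavelength decreases by a factor of 17.2.

From λ = h/(mv), the wavelength is inversely proportional to velocity:

λ ∝ 1/v

If v → 17.2v, then λ → λ/17.2

When velocity is increased by a factor of 17.2, the wavelength decreases by a factor of 17.2.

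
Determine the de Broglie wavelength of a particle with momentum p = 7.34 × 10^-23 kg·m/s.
9.03 × 10^-12 m

Using the de Broglie relation λ = h/p:

λ = h/p
λ = (6.626 × 10^-34 J·s) / (7.34 × 10^-23 kg·m/s)
λ = 9.03 × 10^-12 m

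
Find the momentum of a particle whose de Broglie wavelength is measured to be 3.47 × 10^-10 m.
1.91 × 10^-24 kg·m/s

From the de Broglie relation λ = h/p, we solve for p:

p = h/λ
p = (6.626 × 10^-34 J·s) / (3.47 × 10^-10 m)
p = 1.91 × 10^-24 kg·m/s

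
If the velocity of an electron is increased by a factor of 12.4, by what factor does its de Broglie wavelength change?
The wavelength decreases by a factor of 12.4.

From λ = h/(mv), the wavelength is inversely proportional to velocity:

λ ∝ 1/v

If v → 12.4v, then λ → λ/12.4

When velocity is increased by a factor of 12.4, the wavelength decreases by a factor of 12.4.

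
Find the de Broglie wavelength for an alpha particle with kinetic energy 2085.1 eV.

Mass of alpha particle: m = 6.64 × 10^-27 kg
3.15 × 10^-13 m

Using λ = h/√(2mKE):

First convert KE to Joules: KE = 2085.1 eV = 3.341 × 10^-16 J

λ = h/√(2mKE)
λ = (6.626 × 10^-34 J·s) / √(2 × 6.64 × 10^-27 kg × 3.341 × 10^-16 J)
λ = 3.15 × 10^-13 m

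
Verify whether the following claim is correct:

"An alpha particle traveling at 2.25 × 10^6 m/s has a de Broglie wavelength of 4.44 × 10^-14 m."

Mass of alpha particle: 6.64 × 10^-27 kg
True

The claim is correct.

Using λ = h/(mv):
λ = (6.626 × 10^-34 J·s) / (6.64 × 10^-27 kg × 2.25 × 10^6 m/s)
λ = 4.44 × 10^-14 m

This matches the claimed value.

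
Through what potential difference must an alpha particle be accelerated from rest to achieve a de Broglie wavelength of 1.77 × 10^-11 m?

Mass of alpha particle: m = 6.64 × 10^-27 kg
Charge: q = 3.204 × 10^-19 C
3.29 × 10^-1 V

From λ = h/√(2mqV), we solve for V:

λ² = h²/(2mqV)
V = h²/(2mqλ²)
V = (6.626 × 10^-34 J·s)² / (2 × 6.64 × 10^-27 kg × 3.204 × 10^-19 C × (1.77 × 10^-11 m)²)
V = 3.29 × 10^-1 V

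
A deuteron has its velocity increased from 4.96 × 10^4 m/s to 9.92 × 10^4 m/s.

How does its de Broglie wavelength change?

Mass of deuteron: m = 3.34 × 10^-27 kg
The wavelength decreases by a factor of 2.

Using λ = h/(mv):

Initial wavelength: λ₁ = h/(mv₁) = 4.00 × 10^-12 m
Final wavelength: λ₂ = h/(mv₂) = 2.00 × 10^-12 m

Since λ ∝ 1/v, when velocity increases by a factor of 2, the wavelength decreases by a factor of 2.

λ₂/λ₁ = v₁/v₂ = 1/2

The wavelength decreases by a factor of 2.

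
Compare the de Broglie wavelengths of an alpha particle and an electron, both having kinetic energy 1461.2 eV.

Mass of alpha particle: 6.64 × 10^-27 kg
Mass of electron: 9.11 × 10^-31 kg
The electron has the longer wavelength.

Using λ = h/√(2mKE):

For alpha particle: λ₁ = h/√(2m₁KE) = 3.76 × 10^-13 m
For electron: λ₂ = h/√(2m₂KE) = 3.21 × 10^-11 m

Since λ ∝ 1/√m at constant kinetic energy, the lighter particle has the longer wavelength.

The electron has the longer de Broglie wavelength.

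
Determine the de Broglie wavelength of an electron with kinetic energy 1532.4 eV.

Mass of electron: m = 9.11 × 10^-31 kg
3.13 × 10^-11 m

Using λ = h/√(2mKE):

First convert KE to Joules: KE = 1532.4 eV = 2.455 × 10^-16 J

λ = h/√(2mKE)
λ = (6.626 × 10^-34 J·s) / √(2 × 9.11 × 10^-31 kg × 2.455 × 10^-16 J)
λ = 3.13 × 10^-11 m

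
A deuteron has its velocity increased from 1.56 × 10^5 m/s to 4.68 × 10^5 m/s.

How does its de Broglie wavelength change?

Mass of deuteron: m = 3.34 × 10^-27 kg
The wavelength decreases by a factor of 3.

Using λ = h/(mv):

Initial wavelength: λ₁ = h/(mv₁) = 1.27 × 10^-12 m
Final wavelength: λ₂ = h/(mv₂) = 4.24 × 10^-13 m

Since λ ∝ 1/v, when velocity increases by a factor of 3, the wavelength decreases by a factor of 3.

λ₂/λ₁ = v₁/v₂ = 1/3

The wavelength decreases by a factor of 3.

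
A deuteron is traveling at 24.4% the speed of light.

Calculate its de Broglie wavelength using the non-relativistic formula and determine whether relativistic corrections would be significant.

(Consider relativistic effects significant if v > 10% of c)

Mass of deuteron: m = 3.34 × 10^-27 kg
Yes, relativistic corrections are needed.

Using the non-relativistic de Broglie formula λ = h/(mv):

v = 24.4% × c = 7.315 × 10^7 m/s

λ = h/(mv)
λ = (6.626 × 10^-34 J·s) / (3.34 × 10^-27 kg × 7.315 × 10^7 m/s)
λ = 2.71 × 10^-15 m

Since v = 24.4% of c > 10% of c, relativistic corrections ARE significant and the actual wavelength would differ from this non-relativistic estimate.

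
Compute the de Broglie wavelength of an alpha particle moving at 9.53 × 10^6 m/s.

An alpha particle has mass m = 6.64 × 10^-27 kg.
1.05 × 10^-14 m

Using the de Broglie relation λ = h/(mv):

λ = h/(mv)
λ = (6.626 × 10^-34 J·s) / (6.64 × 10^-27 kg × 9.53 × 10^6 m/s)
λ = 1.05 × 10^-14 m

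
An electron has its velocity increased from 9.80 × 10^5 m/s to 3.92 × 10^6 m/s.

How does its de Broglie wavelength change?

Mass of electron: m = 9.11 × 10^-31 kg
The wavelength decreases by a factor of 4.

Using λ = h/(mv):

Initial wavelength: λ₁ = h/(mv₁) = 7.42 × 10^-10 m
Final wavelength: λ₂ = h/(mv₂) = 1.86 × 10^-10 m

Since λ ∝ 1/v, when velocity increases by a factor of 4, the wavelength decreases by a factor of 4.

λ₂/λ₁ = v₁/v₂ = 1/4

The wavelength decreases by a factor of 4.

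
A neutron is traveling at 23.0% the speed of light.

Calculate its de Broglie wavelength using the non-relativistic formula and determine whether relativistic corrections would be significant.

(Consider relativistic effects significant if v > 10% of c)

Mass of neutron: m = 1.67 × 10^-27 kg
Yes, relativistic corrections are needed.

Using the non-relativistic de Broglie formula λ = h/(mv):

v = 23.0% × c = 6.895 × 10^7 m/s

λ = h/(mv)
λ = (6.626 × 10^-34 J·s) / (1.67 × 10^-27 kg × 6.895 × 10^7 m/s)
λ = 5.75 × 10^-15 m

Since v = 23.0% of c > 10% of c, relativistic corrections ARE significant and the actual wavelength would differ from this non-relativistic estimate.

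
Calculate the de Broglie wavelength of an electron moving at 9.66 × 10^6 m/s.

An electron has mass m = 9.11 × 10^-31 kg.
7.53 × 10^-11 m

Using the de Broglie relation λ = h/(mv):

λ = h/(mv)
λ = (6.626 × 10^-34 J·s) / (9.11 × 10^-31 kg × 9.66 × 10^6 m/s)
λ = 7.53 × 10^-11 m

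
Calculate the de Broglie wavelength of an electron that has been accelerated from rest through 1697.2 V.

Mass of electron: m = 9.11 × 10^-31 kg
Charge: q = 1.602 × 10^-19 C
2.98 × 10^-11 m

When a particle is accelerated through voltage V, it gains kinetic energy KE = qV.

The de Broglie wavelength is then λ = h/√(2mqV):

λ = h/√(2mqV)
λ = (6.626 × 10^-34 J·s) / √(2 × 9.11 × 10^-31 kg × 1.602 × 10^-19 C × 1697.2 V)
λ = 2.98 × 10^-11 m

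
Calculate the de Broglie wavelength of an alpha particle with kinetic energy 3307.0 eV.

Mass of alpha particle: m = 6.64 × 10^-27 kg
2.50 × 10^-13 m

Using λ = h/√(2mKE):

First convert KE to Joules: KE = 3307.0 eV = 5.298 × 10^-16 J

λ = h/√(2mKE)
λ = (6.626 × 10^-34 J·s) / √(2 × 6.64 × 10^-27 kg × 5.298 × 10^-16 J)
λ = 2.50 × 10^-13 m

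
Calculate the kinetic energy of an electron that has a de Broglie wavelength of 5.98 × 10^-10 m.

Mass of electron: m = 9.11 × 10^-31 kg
6.74 × 10^-19 J (or 4.21 eV)

From λ = h/√(2mKE), we solve for KE:

λ² = h²/(2mKE)
KE = h²/(2mλ²)
KE = (6.626 × 10^-34 J·s)² / (2 × 9.11 × 10^-31 kg × (5.98 × 10^-10 m)²)
KE = 6.74 × 10^-19 J
KE = 4.21 eV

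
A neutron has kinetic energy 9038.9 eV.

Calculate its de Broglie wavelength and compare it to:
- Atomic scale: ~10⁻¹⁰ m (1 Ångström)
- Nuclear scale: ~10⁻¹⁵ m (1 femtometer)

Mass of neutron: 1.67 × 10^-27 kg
λ = 3.01 × 10^-13 m, which is between nuclear and atomic scales.

Using λ = h/√(2mKE):

KE = 9038.9 eV = 1.448 × 10^-15 J

λ = h/√(2mKE)
λ = (6.626 × 10^-34 J·s) / √(2 × 1.67 × 10^-27 kg × 1.448 × 10^-15 J)
λ = 3.01 × 10^-13 m

Comparison:
- Atomic scale (10⁻¹⁰ m): λ is 0.003× this size
- Nuclear scale (10⁻¹⁵ m): λ is 3e+02× this size

The wavelength is between nuclear and atomic scales.

This wavelength is appropriate for probing atomic structure but too large for nuclear physics experiments.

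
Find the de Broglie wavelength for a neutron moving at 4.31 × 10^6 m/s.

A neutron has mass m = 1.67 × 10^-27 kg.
9.21 × 10^-14 m

Using the de Broglie relation λ = h/(mv):

λ = h/(mv)
λ = (6.626 × 10^-34 J·s) / (1.67 × 10^-27 kg × 4.31 × 10^6 m/s)
λ = 9.21 × 10^-14 m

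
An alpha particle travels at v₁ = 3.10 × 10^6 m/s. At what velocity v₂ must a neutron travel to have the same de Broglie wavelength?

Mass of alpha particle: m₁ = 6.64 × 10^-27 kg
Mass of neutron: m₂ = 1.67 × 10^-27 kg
v₂ = 1.23 × 10^7 m/s

For equal de Broglie wavelengths: λ₁ = λ₂

h/(m₁v₁) = h/(m₂v₂)
m₁v₁ = m₂v₂
v₂ = v₁ · (m₁/m₂)

v₂ = 3.10 × 10^6 m/s × (6.64 × 10^-27 kg / 1.67 × 10^-27 kg)
v₂ = 1.23 × 10^7 m/s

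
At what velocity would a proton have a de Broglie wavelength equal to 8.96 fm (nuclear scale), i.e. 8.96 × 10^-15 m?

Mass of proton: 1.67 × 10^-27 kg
4.43 × 10^7 m/s

From λ = h/(mv), solve for v:

v = h/(mλ)
v = (6.626 × 10^-34 J·s) / (1.67 × 10^-27 kg × 8.96 × 10^-15 m)
v = 4.43 × 10^7 m/s

Note: This velocity is 14.8% of the speed of light, so relativistic corrections would be needed for a more accurate calculation.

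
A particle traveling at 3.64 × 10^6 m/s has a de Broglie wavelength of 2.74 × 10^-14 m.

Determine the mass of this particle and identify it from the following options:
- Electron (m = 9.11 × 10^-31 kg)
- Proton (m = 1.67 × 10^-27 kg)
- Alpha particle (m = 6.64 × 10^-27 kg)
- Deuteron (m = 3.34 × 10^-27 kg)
The particle is an alpha particle.

From λ = h/(mv), solve for mass:

m = h/(λv)
m = (6.626 × 10^-34 J·s) / (2.74 × 10^-14 m × 3.64 × 10^6 m/s)
m = 6.64 × 10^-27 kg

Comparing with the listed masses, this is closest to an alpha particle.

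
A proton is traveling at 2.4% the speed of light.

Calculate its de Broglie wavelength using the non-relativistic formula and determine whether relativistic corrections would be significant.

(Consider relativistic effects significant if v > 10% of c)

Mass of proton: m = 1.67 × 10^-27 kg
No, relativistic corrections are not needed.

Using the non-relativistic de Broglie formula λ = h/(mv):

v = 2.4% × c = 7.195 × 10^6 m/s

λ = h/(mv)
λ = (6.626 × 10^-34 J·s) / (1.67 × 10^-27 kg × 7.195 × 10^6 m/s)
λ = 5.51 × 10^-14 m

Since v = 2.4% of c < 10% of c, relativistic corrections are NOT significant and this non-relativistic result is a good approximation.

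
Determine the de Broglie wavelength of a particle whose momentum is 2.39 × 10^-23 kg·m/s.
2.77 × 10^-11 m

Using the de Broglie relation λ = h/p:

λ = h/p
λ = (6.626 × 10^-34 J·s) / (2.39 × 10^-23 kg·m/s)
λ = 2.77 × 10^-11 m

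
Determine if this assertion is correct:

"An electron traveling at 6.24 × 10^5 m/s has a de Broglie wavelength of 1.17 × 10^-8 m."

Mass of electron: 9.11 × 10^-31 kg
False

The claim is incorrect.

Using λ = h/(mv):
λ = (6.626 × 10^-34 J·s) / (9.11 × 10^-31 kg × 6.24 × 10^5 m/s)
λ = 1.17 × 10^-9 m

The actual wavelength differs from the claimed 1.17 × 10^-8 m.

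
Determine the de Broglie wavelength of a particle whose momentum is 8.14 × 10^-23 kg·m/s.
8.14 × 10^-12 m

Using the de Broglie relation λ = h/p:

λ = h/p
λ = (6.626 × 10^-34 J·s) / (8.14 × 10^-23 kg·m/s)
λ = 8.14 × 10^-12 m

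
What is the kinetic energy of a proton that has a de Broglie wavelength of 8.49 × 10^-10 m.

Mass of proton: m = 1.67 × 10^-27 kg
1.82 × 10^-22 J (or 1.14 × 10^-3 eV)

From λ = h/√(2mKE), we solve for KE:

λ² = h²/(2mKE)
KE = h²/(2mλ²)
KE = (6.626 × 10^-34 J·s)² / (2 × 1.67 × 10^-27 kg × (8.49 × 10^-10 m)²)
KE = 1.82 × 10^-22 J
KE = 1.14 × 10^-3 eV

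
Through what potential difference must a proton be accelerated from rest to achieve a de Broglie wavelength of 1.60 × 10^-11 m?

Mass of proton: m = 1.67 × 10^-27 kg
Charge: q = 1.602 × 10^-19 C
3.21 V

From λ = h/√(2mqV), we solve for V:

λ² = h²/(2mqV)
V = h²/(2mqλ²)
V = (6.626 × 10^-34 J·s)² / (2 × 1.67 × 10^-27 kg × 1.602 × 10^-19 C × (1.60 × 10^-11 m)²)
V = 3.21 V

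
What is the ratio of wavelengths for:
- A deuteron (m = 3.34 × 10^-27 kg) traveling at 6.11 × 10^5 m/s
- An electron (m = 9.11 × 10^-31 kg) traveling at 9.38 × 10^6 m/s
λ₁/λ₂ = 4.19 × 10^-3

Using λ = h/(mv):

λ₁ = h/(m₁v₁) = 3.25 × 10^-13 m
λ₂ = h/(m₂v₂) = 7.75 × 10^-11 m

Ratio λ₁/λ₂ = (m₂v₂)/(m₁v₁)
         = (9.11 × 10^-31 kg × 9.38 × 10^6 m/s) / (3.34 × 10^-27 kg × 6.11 × 10^5 m/s)
         = 4.19 × 10^-3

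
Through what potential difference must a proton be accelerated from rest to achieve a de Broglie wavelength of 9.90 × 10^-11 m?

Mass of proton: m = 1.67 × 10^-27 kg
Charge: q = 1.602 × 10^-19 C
8.37 × 10^-2 V

From λ = h/√(2mqV), we solve for V:

λ² = h²/(2mqV)
V = h²/(2mqλ²)
V = (6.626 × 10^-34 J·s)² / (2 × 1.67 × 10^-27 kg × 1.602 × 10^-19 C × (9.90 × 10^-11 m)²)
V = 8.37 × 10^-2 V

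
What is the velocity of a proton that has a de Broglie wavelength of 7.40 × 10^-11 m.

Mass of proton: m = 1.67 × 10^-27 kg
5.36 × 10^3 m/s

From the de Broglie relation λ = h/(mv), we solve for v:

v = h/(mλ)
v = (6.626 × 10^-34 J·s) / (1.67 × 10^-27 kg × 7.40 × 10^-11 m)
v = 5.36 × 10^3 m/s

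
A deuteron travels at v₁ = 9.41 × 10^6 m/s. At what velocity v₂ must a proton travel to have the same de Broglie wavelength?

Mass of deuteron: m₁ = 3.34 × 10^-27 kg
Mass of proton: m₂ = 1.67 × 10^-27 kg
v₂ = 1.88 × 10^7 m/s

For equal de Broglie wavelengths: λ₁ = λ₂

h/(m₁v₁) = h/(m₂v₂)
m₁v₁ = m₂v₂
v₂ = v₁ · (m₁/m₂)

v₂ = 9.41 × 10^6 m/s × (3.34 × 10^-27 kg / 1.67 × 10^-27 kg)
v₂ = 1.88 × 10^7 m/s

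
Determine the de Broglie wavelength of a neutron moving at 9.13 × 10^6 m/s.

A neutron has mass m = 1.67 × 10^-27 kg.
4.35 × 10^-14 m

Using the de Broglie relation λ = h/(mv):

λ = h/(mv)
λ = (6.626 × 10^-34 J·s) / (1.67 × 10^-27 kg × 9.13 × 10^6 m/s)
λ = 4.35 × 10^-14 m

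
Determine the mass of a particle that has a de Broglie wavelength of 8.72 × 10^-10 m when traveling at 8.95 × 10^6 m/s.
8.49 × 10^-32 kg

From the de Broglie relation λ = h/(mv), we solve for m:

m = h/(λv)
m = (6.626 × 10^-34 J·s) / (8.72 × 10^-10 m × 8.95 × 10^6 m/s)
m = 8.49 × 10^-32 kg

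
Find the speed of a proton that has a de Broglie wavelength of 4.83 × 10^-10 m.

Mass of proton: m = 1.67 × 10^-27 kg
8.21 × 10^2 m/s

From the de Broglie relation λ = h/(mv), we solve for v:

v = h/(mλ)
v = (6.626 × 10^-34 J·s) / (1.67 × 10^-27 kg × 4.83 × 10^-10 m)
v = 8.21 × 10^2 m/s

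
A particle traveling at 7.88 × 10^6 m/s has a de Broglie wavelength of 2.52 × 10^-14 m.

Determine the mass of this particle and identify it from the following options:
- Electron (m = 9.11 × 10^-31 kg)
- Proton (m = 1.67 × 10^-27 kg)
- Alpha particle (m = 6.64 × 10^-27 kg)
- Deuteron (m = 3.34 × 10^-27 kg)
The particle is a deuteron.

From λ = h/(mv), solve for mass:

m = h/(λv)
m = (6.626 × 10^-34 J·s) / (2.52 × 10^-14 m × 7.88 × 10^6 m/s)
m = 3.34 × 10^-27 kg

Comparing with the listed masses, this is closest to a deuteron.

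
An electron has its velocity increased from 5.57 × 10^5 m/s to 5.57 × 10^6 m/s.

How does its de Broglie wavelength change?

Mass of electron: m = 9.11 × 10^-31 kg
The wavelength decreases by a factor of 10.

Using λ = h/(mv):

Initial wavelength: λ₁ = h/(mv₁) = 1.31 × 10^-9 m
Final wavelength: λ₂ = h/(mv₂) = 1.31 × 10^-10 m

Since λ ∝ 1/v, when velocity increases by a factor of 10, the wavelength decreases by a factor of 10.

λ₂/λ₁ = v₁/v₂ = 1/10

The wavelength decreases by a factor of 10.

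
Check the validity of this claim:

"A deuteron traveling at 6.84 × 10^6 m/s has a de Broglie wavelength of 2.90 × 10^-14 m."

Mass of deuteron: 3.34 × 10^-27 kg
True

The claim is correct.

Using λ = h/(mv):
λ = (6.626 × 10^-34 J·s) / (3.34 × 10^-27 kg × 6.84 × 10^6 m/s)
λ = 2.90 × 10^-14 m

This matches the claimed value.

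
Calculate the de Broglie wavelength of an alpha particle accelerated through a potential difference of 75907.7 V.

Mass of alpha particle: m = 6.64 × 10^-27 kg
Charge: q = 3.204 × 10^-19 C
3.69 × 10^-14 m

When a particle is accelerated through voltage V, it gains kinetic energy KE = qV.

The de Broglie wavelength is then λ = h/√(2mqV):

λ = h/√(2mqV)
λ = (6.626 × 10^-34 J·s) / √(2 × 6.64 × 10^-27 kg × 3.204 × 10^-19 C × 75907.7 V)
λ = 3.69 × 10^-14 m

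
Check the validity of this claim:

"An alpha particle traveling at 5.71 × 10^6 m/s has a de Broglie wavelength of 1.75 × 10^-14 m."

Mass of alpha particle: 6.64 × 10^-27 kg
True

The claim is correct.

Using λ = h/(mv):
λ = (6.626 × 10^-34 J·s) / (6.64 × 10^-27 kg × 5.71 × 10^6 m/s)
λ = 1.75 × 10^-14 m

This matches the claimed value.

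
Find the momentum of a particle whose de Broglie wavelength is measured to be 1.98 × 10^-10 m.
3.35 × 10^-24 kg·m/s

From the de Broglie relation λ = h/p, we solve for p:

p = h/λ
p = (6.626 × 10^-34 J·s) / (1.98 × 10^-10 m)
p = 3.35 × 10^-24 kg·m/s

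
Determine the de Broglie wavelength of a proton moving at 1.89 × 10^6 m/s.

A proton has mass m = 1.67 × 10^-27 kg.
2.10 × 10^-13 m

Using the de Broglie relation λ = h/(mv):

λ = h/(mv)
λ = (6.626 × 10^-34 J·s) / (1.67 × 10^-27 kg × 1.89 × 10^6 m/s)
λ = 2.10 × 10^-13 m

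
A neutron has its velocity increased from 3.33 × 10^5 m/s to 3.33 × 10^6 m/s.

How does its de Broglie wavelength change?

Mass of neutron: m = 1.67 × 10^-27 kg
The wavelength decreases by a factor of 10.

Using λ = h/(mv):

Initial wavelength: λ₁ = h/(mv₁) = 1.19 × 10^-12 m
Final wavelength: λ₂ = h/(mv₂) = 1.19 × 10^-13 m

Since λ ∝ 1/v, when velocity increases by a factor of 10, the wavelength decreases by a factor of 10.

λ₂/λ₁ = v₁/v₂ = 1/10

The wavelength decreases by a factor of 10.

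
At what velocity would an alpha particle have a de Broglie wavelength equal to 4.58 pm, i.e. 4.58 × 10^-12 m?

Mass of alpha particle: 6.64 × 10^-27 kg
2.18 × 10^4 m/s

From λ = h/(mv), solve for v:

v = h/(mλ)
v = (6.626 × 10^-34 J·s) / (6.64 × 10^-27 kg × 4.58 × 10^-12 m)
v = 2.18 × 10^4 m/s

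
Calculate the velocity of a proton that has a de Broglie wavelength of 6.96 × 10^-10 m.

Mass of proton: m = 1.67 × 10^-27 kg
5.70 × 10^2 m/s

From the de Broglie relation λ = h/(mv), we solve for v:

v = h/(mλ)
v = (6.626 × 10^-34 J·s) / (1.67 × 10^-27 kg × 6.96 × 10^-10 m)
v = 5.70 × 10^2 m/s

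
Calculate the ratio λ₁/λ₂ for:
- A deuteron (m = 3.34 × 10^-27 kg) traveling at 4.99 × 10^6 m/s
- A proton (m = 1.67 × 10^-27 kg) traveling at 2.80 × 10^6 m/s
λ₁/λ₂ = 0.281

Using λ = h/(mv):

λ₁ = h/(m₁v₁) = 3.98 × 10^-14 m
λ₂ = h/(m₂v₂) = 1.42 × 10^-13 m

Ratio λ₁/λ₂ = (m₂v₂)/(m₁v₁)
         = (1.67 × 10^-27 kg × 2.80 × 10^6 m/s) / (3.34 × 10^-27 kg × 4.99 × 10^6 m/s)
         = 0.281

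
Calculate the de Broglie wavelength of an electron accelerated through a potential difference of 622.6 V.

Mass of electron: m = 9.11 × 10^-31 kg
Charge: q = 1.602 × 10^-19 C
4.92 × 10^-11 m

When a particle is accelerated through voltage V, it gains kinetic energy KE = qV.

The de Broglie wavelength is then λ = h/√(2mqV):

λ = h/√(2mqV)
λ = (6.626 × 10^-34 J·s) / √(2 × 9.11 × 10^-31 kg × 1.602 × 10^-19 C × 622.6 V)
λ = 4.92 × 10^-11 m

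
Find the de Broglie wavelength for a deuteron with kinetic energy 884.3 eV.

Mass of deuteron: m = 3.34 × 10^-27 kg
6.81 × 10^-13 m

Using λ = h/√(2mKE):

First convert KE to Joules: KE = 884.3 eV = 1.417 × 10^-16 J

λ = h/√(2mKE)
λ = (6.626 × 10^-34 J·s) / √(2 × 3.34 × 10^-27 kg × 1.417 × 10^-16 J)
λ = 6.81 × 10^-13 m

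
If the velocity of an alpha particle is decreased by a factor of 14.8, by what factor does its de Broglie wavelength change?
The wavelength increases by a factor of 14.8.

From λ = h/(mv), the wavelength is inversely proportional to velocity:

λ ∝ 1/v

If v → v/14.8, then λ → 14.8λ

When velocity is decreased by a factor of 14.8, the wavelength increases by a factor of 14.8.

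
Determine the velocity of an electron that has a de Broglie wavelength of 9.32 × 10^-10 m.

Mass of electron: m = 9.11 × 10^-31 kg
7.80 × 10^5 m/s

From the de Broglie relation λ = h/(mv), we solve for v:

v = h/(mλ)
v = (6.626 × 10^-34 J·s) / (9.11 × 10^-31 kg × 9.32 × 10^-10 m)
v = 7.80 × 10^5 m/s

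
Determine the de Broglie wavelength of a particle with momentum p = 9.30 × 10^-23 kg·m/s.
7.12 × 10^-12 m

Using the de Broglie relation λ = h/p:

λ = h/p
λ = (6.626 × 10^-34 J·s) / (9.30 × 10^-23 kg·m/s)
λ = 7.12 × 10^-12 m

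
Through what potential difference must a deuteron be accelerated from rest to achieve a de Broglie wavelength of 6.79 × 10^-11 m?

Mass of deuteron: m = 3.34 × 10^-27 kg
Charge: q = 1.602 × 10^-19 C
8.90 × 10^-2 V

From λ = h/√(2mqV), we solve for V:

λ² = h²/(2mqV)
V = h²/(2mqλ²)
V = (6.626 × 10^-34 J·s)² / (2 × 3.34 × 10^-27 kg × 1.602 × 10^-19 C × (6.79 × 10^-11 m)²)
V = 8.90 × 10^-2 V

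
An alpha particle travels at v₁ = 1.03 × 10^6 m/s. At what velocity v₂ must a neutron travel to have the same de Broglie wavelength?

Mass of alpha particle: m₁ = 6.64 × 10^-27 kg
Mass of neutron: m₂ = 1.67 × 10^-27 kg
v₂ = 4.10 × 10^6 m/s

For equal de Broglie wavelengths: λ₁ = λ₂

h/(m₁v₁) = h/(m₂v₂)
m₁v₁ = m₂v₂
v₂ = v₁ · (m₁/m₂)

v₂ = 1.03 × 10^6 m/s × (6.64 × 10^-27 kg / 1.67 × 10^-27 kg)
v₂ = 4.10 × 10^6 m/s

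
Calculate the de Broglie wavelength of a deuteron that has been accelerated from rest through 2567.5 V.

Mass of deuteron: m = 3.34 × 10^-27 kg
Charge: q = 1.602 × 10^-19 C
4.00 × 10^-13 m

When a particle is accelerated through voltage V, it gains kinetic energy KE = qV.

The de Broglie wavelength is then λ = h/√(2mqV):

λ = h/√(2mqV)
λ = (6.626 × 10^-34 J·s) / √(2 × 3.34 × 10^-27 kg × 1.602 × 10^-19 C × 2567.5 V)
λ = 4.00 × 10^-13 m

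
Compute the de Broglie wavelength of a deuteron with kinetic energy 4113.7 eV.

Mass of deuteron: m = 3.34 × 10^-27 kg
3.16 × 10^-13 m

Using λ = h/√(2mKE):

First convert KE to Joules: KE = 4113.7 eV = 6.591 × 10^-16 J

λ = h/√(2mKE)
λ = (6.626 × 10^-34 J·s) / √(2 × 3.34 × 10^-27 kg × 6.591 × 10^-16 J)
λ = 3.16 × 10^-13 m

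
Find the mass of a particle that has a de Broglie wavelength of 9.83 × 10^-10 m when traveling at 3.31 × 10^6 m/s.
2.04 × 10^-31 kg

From the de Broglie relation λ = h/(mv), we solve for m:

m = h/(λv)
m = (6.626 × 10^-34 J·s) / (9.83 × 10^-10 m × 3.31 × 10^6 m/s)
m = 2.04 × 10^-31 kg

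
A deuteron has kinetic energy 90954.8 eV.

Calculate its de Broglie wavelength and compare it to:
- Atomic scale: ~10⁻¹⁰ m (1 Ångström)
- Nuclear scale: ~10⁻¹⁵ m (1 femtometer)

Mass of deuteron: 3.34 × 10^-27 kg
λ = 6.72 × 10^-14 m, which is between nuclear and atomic scales.

Using λ = h/√(2mKE):

KE = 90954.8 eV = 1.457 × 10^-14 J

λ = h/√(2mKE)
λ = (6.626 × 10^-34 J·s) / √(2 × 3.34 × 10^-27 kg × 1.457 × 10^-14 J)
λ = 6.72 × 10^-14 m

Comparison:
- Atomic scale (10⁻¹⁰ m): λ is 0.00067× this size
- Nuclear scale (10⁻¹⁵ m): λ is 67× this size

The wavelength is between nuclear and atomic scales.

This wavelength is appropriate for probing atomic structure but too large for nuclear physics experiments.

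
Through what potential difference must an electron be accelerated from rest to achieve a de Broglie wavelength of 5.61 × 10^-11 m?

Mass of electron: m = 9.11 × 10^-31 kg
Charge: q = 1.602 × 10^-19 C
478 V

From λ = h/√(2mqV), we solve for V:

λ² = h²/(2mqV)
V = h²/(2mqλ²)
V = (6.626 × 10^-34 J·s)² / (2 × 9.11 × 10^-31 kg × 1.602 × 10^-19 C × (5.61 × 10^-11 m)²)
V = 478 V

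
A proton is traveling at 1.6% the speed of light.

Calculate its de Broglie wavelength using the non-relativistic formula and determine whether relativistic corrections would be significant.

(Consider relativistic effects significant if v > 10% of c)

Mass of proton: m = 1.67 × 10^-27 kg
No, relativistic corrections are not needed.

Using the non-relativistic de Broglie formula λ = h/(mv):

v = 1.6% × c = 4.797 × 10^6 m/s

λ = h/(mv)
λ = (6.626 × 10^-34 J·s) / (1.67 × 10^-27 kg × 4.797 × 10^6 m/s)
λ = 8.27 × 10^-14 m

Since v = 1.6% of c < 10% of c, relativistic corrections are NOT significant and this non-relativistic result is a good approximation.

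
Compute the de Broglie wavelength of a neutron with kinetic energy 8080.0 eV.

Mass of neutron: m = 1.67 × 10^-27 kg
3.19 × 10^-13 m

Using λ = h/√(2mKE):

First convert KE to Joules: KE = 8080.0 eV = 1.295 × 10^-15 J

λ = h/√(2mKE)
λ = (6.626 × 10^-34 J·s) / √(2 × 1.67 × 10^-27 kg × 1.295 × 10^-15 J)
λ = 3.19 × 10^-13 m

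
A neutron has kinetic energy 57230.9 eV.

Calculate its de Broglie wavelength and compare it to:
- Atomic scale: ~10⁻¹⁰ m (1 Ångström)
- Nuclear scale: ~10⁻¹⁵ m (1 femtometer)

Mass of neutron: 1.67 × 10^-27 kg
λ = 1.20 × 10^-13 m, which is between nuclear and atomic scales.

Using λ = h/√(2mKE):

KE = 57230.9 eV = 9.169 × 10^-15 J

λ = h/√(2mKE)
λ = (6.626 × 10^-34 J·s) / √(2 × 1.67 × 10^-27 kg × 9.169 × 10^-15 J)
λ = 1.20 × 10^-13 m

Comparison:
- Atomic scale (10⁻¹⁰ m): λ is 0.0012× this size
- Nuclear scale (10⁻¹⁵ m): λ is 1.2e+02× this size

The wavelength is between nuclear and atomic scales.

This wavelength is appropriate for probing atomic structure but too large for nuclear physics experiments.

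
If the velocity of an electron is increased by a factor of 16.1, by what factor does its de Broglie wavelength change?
The wavelength decreases by a factor of 16.1.

From λ = h/(mv), the wavelength is inversely proportional to velocity:

λ ∝ 1/v

If v → 16.1v, then λ → λ/16.1

When velocity is increased by a factor of 16.1, the wavelength decreases by a factor of 16.1.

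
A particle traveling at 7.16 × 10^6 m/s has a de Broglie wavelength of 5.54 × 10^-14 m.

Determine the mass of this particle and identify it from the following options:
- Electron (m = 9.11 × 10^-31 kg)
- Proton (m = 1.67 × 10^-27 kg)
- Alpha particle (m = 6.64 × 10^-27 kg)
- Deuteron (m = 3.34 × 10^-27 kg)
The particle is a proton.

From λ = h/(mv), solve for mass:

m = h/(λv)
m = (6.626 × 10^-34 J·s) / (5.54 × 10^-14 m × 7.16 × 10^6 m/s)
m = 1.67 × 10^-27 kg

Comparing with the listed masses, this is closest to a proton.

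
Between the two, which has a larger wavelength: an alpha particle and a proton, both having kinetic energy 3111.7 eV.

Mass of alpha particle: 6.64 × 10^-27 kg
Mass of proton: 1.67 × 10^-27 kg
The proton has the longer wavelength.

Using λ = h/√(2mKE):

For alpha particle: λ₁ = h/√(2m₁KE) = 2.58 × 10^-13 m
For proton: λ₂ = h/√(2m₂KE) = 5.13 × 10^-13 m

Since λ ∝ 1/√m at constant kinetic energy, the lighter particle has the longer wavelength.

The proton has the longer de Broglie wavelength.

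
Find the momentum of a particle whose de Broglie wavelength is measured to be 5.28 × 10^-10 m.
1.25 × 10^-24 kg·m/s

From the de Broglie relation λ = h/p, we solve for p:

p = h/λ
p = (6.626 × 10^-34 J·s) / (5.28 × 10^-10 m)
p = 1.25 × 10^-24 kg·m/s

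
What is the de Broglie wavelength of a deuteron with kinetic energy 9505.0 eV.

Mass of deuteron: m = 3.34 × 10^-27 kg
2.08 × 10^-13 m

Using λ = h/√(2mKE):

First convert KE to Joules: KE = 9505.0 eV = 1.523 × 10^-15 J

λ = h/√(2mKE)
λ = (6.626 × 10^-34 J·s) / √(2 × 3.34 × 10^-27 kg × 1.523 × 10^-15 J)
λ = 2.08 × 10^-13 m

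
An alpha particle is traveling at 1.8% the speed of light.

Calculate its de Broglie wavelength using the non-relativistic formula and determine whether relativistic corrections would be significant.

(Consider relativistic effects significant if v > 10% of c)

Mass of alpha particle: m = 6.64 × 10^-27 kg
No, relativistic corrections are not needed.

Using the non-relativistic de Broglie formula λ = h/(mv):

v = 1.8% × c = 5.396 × 10^6 m/s

λ = h/(mv)
λ = (6.626 × 10^-34 J·s) / (6.64 × 10^-27 kg × 5.396 × 10^6 m/s)
λ = 1.85 × 10^-14 m

Since v = 1.8% of c < 10% of c, relativistic corrections are NOT significant and this non-relativistic result is a good approximation.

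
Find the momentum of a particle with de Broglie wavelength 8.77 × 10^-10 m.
7.56 × 10^-25 kg·m/s

From the de Broglie relation λ = h/p, we solve for p:

p = h/λ
p = (6.626 × 10^-34 J·s) / (8.77 × 10^-10 m)
p = 7.56 × 10^-25 kg·m/s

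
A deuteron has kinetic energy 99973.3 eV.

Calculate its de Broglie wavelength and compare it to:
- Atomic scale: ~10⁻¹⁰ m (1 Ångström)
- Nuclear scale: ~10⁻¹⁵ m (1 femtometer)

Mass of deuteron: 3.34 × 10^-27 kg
λ = 6.41 × 10^-14 m, which is between nuclear and atomic scales.

Using λ = h/√(2mKE):

KE = 99973.3 eV = 1.602 × 10^-14 J

λ = h/√(2mKE)
λ = (6.626 × 10^-34 J·s) / √(2 × 3.34 × 10^-27 kg × 1.602 × 10^-14 J)
λ = 6.41 × 10^-14 m

Comparison:
- Atomic scale (10⁻¹⁰ m): λ is 0.00064× this size
- Nuclear scale (10⁻¹⁵ m): λ is 64× this size

The wavelength is between nuclear and atomic scales.

This wavelength is appropriate for probing atomic structure but too large for nuclear physics experiments.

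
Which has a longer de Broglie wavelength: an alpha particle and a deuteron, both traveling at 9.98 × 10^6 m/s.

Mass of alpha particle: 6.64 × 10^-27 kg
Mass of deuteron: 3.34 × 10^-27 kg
The deuteron has the longer wavelength.

Using λ = h/(mv), since both particles have the same velocity, the wavelength depends only on mass.

For alpha particle: λ₁ = h/(m₁v) = 1.00 × 10^-14 m
For deuteron: λ₂ = h/(m₂v) = 1.99 × 10^-14 m

Since λ ∝ 1/m at constant velocity, the lighter particle has the longer wavelength.

The deuteron has the longer de Broglie wavelength.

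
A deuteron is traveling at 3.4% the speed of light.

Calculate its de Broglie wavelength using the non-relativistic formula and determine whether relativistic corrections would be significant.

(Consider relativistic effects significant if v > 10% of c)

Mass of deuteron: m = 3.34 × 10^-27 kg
No, relativistic corrections are not needed.

Using the non-relativistic de Broglie formula λ = h/(mv):

v = 3.4% × c = 1.019 × 10^7 m/s

λ = h/(mv)
λ = (6.626 × 10^-34 J·s) / (3.34 × 10^-27 kg × 1.019 × 10^7 m/s)
λ = 1.95 × 10^-14 m

Since v = 3.4% of c < 10% of c, relativistic corrections are NOT significant and this non-relativistic result is a good approximation.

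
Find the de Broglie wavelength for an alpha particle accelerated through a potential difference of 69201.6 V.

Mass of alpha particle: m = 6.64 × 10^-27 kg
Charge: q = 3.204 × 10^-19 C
3.86 × 10^-14 m

When a particle is accelerated through voltage V, it gains kinetic energy KE = qV.

The de Broglie wavelength is then λ = h/√(2mqV):

λ = h/√(2mqV)
λ = (6.626 × 10^-34 J·s) / √(2 × 6.64 × 10^-27 kg × 3.204 × 10^-19 C × 69201.6 V)
λ = 3.86 × 10^-14 m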